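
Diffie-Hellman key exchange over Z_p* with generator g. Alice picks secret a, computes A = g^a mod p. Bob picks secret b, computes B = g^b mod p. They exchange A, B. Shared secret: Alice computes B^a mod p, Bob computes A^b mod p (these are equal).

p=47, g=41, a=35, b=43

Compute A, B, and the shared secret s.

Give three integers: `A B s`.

A = 41^35 mod 47  (bits of 35 = 100011)
  bit 0 = 1: r = r^2 * 41 mod 47 = 1^2 * 41 = 1*41 = 41
  bit 1 = 0: r = r^2 mod 47 = 41^2 = 36
  bit 2 = 0: r = r^2 mod 47 = 36^2 = 27
  bit 3 = 0: r = r^2 mod 47 = 27^2 = 24
  bit 4 = 1: r = r^2 * 41 mod 47 = 24^2 * 41 = 12*41 = 22
  bit 5 = 1: r = r^2 * 41 mod 47 = 22^2 * 41 = 14*41 = 10
  -> A = 10
B = 41^43 mod 47  (bits of 43 = 101011)
  bit 0 = 1: r = r^2 * 41 mod 47 = 1^2 * 41 = 1*41 = 41
  bit 1 = 0: r = r^2 mod 47 = 41^2 = 36
  bit 2 = 1: r = r^2 * 41 mod 47 = 36^2 * 41 = 27*41 = 26
  bit 3 = 0: r = r^2 mod 47 = 26^2 = 18
  bit 4 = 1: r = r^2 * 41 mod 47 = 18^2 * 41 = 42*41 = 30
  bit 5 = 1: r = r^2 * 41 mod 47 = 30^2 * 41 = 7*41 = 5
  -> B = 5
s = B^a = 5^35 mod 47  (bits of 35 = 100011)
  bit 0 = 1: r = r^2 * 5 mod 47 = 1^2 * 5 = 1*5 = 5
  bit 1 = 0: r = r^2 mod 47 = 5^2 = 25
  bit 2 = 0: r = r^2 mod 47 = 25^2 = 14
  bit 3 = 0: r = r^2 mod 47 = 14^2 = 8
  bit 4 = 1: r = r^2 * 5 mod 47 = 8^2 * 5 = 17*5 = 38
  bit 5 = 1: r = r^2 * 5 mod 47 = 38^2 * 5 = 34*5 = 29
  -> s = B^a = 29

Answer: 10 5 29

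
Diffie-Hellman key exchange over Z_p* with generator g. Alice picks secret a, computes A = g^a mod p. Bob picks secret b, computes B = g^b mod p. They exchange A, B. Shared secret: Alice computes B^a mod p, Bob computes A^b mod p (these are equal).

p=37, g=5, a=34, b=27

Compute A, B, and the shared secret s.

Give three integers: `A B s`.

A = 5^34 mod 37  (bits of 34 = 100010)
  bit 0 = 1: r = r^2 * 5 mod 37 = 1^2 * 5 = 1*5 = 5
  bit 1 = 0: r = r^2 mod 37 = 5^2 = 25
  bit 2 = 0: r = r^2 mod 37 = 25^2 = 33
  bit 3 = 0: r = r^2 mod 37 = 33^2 = 16
  bit 4 = 1: r = r^2 * 5 mod 37 = 16^2 * 5 = 34*5 = 22
  bit 5 = 0: r = r^2 mod 37 = 22^2 = 3
  -> A = 3
B = 5^27 mod 37  (bits of 27 = 11011)
  bit 0 = 1: r = r^2 * 5 mod 37 = 1^2 * 5 = 1*5 = 5
  bit 1 = 1: r = r^2 * 5 mod 37 = 5^2 * 5 = 25*5 = 14
  bit 2 = 0: r = r^2 mod 37 = 14^2 = 11
  bit 3 = 1: r = r^2 * 5 mod 37 = 11^2 * 5 = 10*5 = 13
  bit 4 = 1: r = r^2 * 5 mod 37 = 13^2 * 5 = 21*5 = 31
  -> B = 31
s = B^a = 31^34 mod 37  (bits of 34 = 100010)
  bit 0 = 1: r = r^2 * 31 mod 37 = 1^2 * 31 = 1*31 = 31
  bit 1 = 0: r = r^2 mod 37 = 31^2 = 36
  bit 2 = 0: r = r^2 mod 37 = 36^2 = 1
  bit 3 = 0: r = r^2 mod 37 = 1^2 = 1
  bit 4 = 1: r = r^2 * 31 mod 37 = 1^2 * 31 = 1*31 = 31
  bit 5 = 0: r = r^2 mod 37 = 31^2 = 36
  -> s = B^a = 36

Answer: 3 31 36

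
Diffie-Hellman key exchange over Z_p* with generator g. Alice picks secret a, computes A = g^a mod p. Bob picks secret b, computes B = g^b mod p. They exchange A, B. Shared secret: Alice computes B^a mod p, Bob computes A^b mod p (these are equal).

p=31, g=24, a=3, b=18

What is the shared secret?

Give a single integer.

Answer: 8

Derivation:
A = 24^3 mod 31  (bits of 3 = 11)
  bit 0 = 1: r = r^2 * 24 mod 31 = 1^2 * 24 = 1*24 = 24
  bit 1 = 1: r = r^2 * 24 mod 31 = 24^2 * 24 = 18*24 = 29
  -> A = 29
B = 24^18 mod 31  (bits of 18 = 10010)
  bit 0 = 1: r = r^2 * 24 mod 31 = 1^2 * 24 = 1*24 = 24
  bit 1 = 0: r = r^2 mod 31 = 24^2 = 18
  bit 2 = 0: r = r^2 mod 31 = 18^2 = 14
  bit 3 = 1: r = r^2 * 24 mod 31 = 14^2 * 24 = 10*24 = 23
  bit 4 = 0: r = r^2 mod 31 = 23^2 = 2
  -> B = 2
s = B^a = 2^3 mod 31  (bits of 3 = 11)
  bit 0 = 1: r = r^2 * 2 mod 31 = 1^2 * 2 = 1*2 = 2
  bit 1 = 1: r = r^2 * 2 mod 31 = 2^2 * 2 = 4*2 = 8
  -> s = B^a = 8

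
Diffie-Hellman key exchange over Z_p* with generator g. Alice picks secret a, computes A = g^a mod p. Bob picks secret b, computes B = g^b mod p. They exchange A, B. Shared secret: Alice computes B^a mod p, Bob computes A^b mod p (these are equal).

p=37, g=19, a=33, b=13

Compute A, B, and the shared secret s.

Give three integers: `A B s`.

Answer: 8 5 8

Derivation:
A = 19^33 mod 37  (bits of 33 = 100001)
  bit 0 = 1: r = r^2 * 19 mod 37 = 1^2 * 19 = 1*19 = 19
  bit 1 = 0: r = r^2 mod 37 = 19^2 = 28
  bit 2 = 0: r = r^2 mod 37 = 28^2 = 7
  bit 3 = 0: r = r^2 mod 37 = 7^2 = 12
  bit 4 = 0: r = r^2 mod 37 = 12^2 = 33
  bit 5 = 1: r = r^2 * 19 mod 37 = 33^2 * 19 = 16*19 = 8
  -> A = 8
B = 19^13 mod 37  (bits of 13 = 1101)
  bit 0 = 1: r = r^2 * 19 mod 37 = 1^2 * 19 = 1*19 = 19
  bit 1 = 1: r = r^2 * 19 mod 37 = 19^2 * 19 = 28*19 = 14
  bit 2 = 0: r = r^2 mod 37 = 14^2 = 11
  bit 3 = 1: r = r^2 * 19 mod 37 = 11^2 * 19 = 10*19 = 5
  -> B = 5
s = B^a = 5^33 mod 37  (bits of 33 = 100001)
  bit 0 = 1: r = r^2 * 5 mod 37 = 1^2 * 5 = 1*5 = 5
  bit 1 = 0: r = r^2 mod 37 = 5^2 = 25
  bit 2 = 0: r = r^2 mod 37 = 25^2 = 33
  bit 3 = 0: r = r^2 mod 37 = 33^2 = 16
  bit 4 = 0: r = r^2 mod 37 = 16^2 = 34
  bit 5 = 1: r = r^2 * 5 mod 37 = 34^2 * 5 = 9*5 = 8
  -> s = B^a = 8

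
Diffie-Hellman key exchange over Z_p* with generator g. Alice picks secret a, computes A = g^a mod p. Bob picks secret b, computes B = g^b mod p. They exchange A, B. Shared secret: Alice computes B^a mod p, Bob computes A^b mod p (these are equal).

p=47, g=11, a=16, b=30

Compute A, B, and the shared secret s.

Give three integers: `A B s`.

Answer: 3 16 25

Derivation:
A = 11^16 mod 47  (bits of 16 = 10000)
  bit 0 = 1: r = r^2 * 11 mod 47 = 1^2 * 11 = 1*11 = 11
  bit 1 = 0: r = r^2 mod 47 = 11^2 = 27
  bit 2 = 0: r = r^2 mod 47 = 27^2 = 24
  bit 3 = 0: r = r^2 mod 47 = 24^2 = 12
  bit 4 = 0: r = r^2 mod 47 = 12^2 = 3
  -> A = 3
B = 11^30 mod 47  (bits of 30 = 11110)
  bit 0 = 1: r = r^2 * 11 mod 47 = 1^2 * 11 = 1*11 = 11
  bit 1 = 1: r = r^2 * 11 mod 47 = 11^2 * 11 = 27*11 = 15
  bit 2 = 1: r = r^2 * 11 mod 47 = 15^2 * 11 = 37*11 = 31
  bit 3 = 1: r = r^2 * 11 mod 47 = 31^2 * 11 = 21*11 = 43
  bit 4 = 0: r = r^2 mod 47 = 43^2 = 16
  -> B = 16
s = B^a = 16^16 mod 47  (bits of 16 = 10000)
  bit 0 = 1: r = r^2 * 16 mod 47 = 1^2 * 16 = 1*16 = 16
  bit 1 = 0: r = r^2 mod 47 = 16^2 = 21
  bit 2 = 0: r = r^2 mod 47 = 21^2 = 18
  bit 3 = 0: r = r^2 mod 47 = 18^2 = 42
  bit 4 = 0: r = r^2 mod 47 = 42^2 = 25
  -> s = B^a = 25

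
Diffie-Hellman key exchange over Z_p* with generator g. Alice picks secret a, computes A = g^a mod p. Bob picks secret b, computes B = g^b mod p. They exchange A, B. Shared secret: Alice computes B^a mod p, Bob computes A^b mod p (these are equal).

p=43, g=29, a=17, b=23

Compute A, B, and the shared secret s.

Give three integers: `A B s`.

A = 29^17 mod 43  (bits of 17 = 10001)
  bit 0 = 1: r = r^2 * 29 mod 43 = 1^2 * 29 = 1*29 = 29
  bit 1 = 0: r = r^2 mod 43 = 29^2 = 24
  bit 2 = 0: r = r^2 mod 43 = 24^2 = 17
  bit 3 = 0: r = r^2 mod 43 = 17^2 = 31
  bit 4 = 1: r = r^2 * 29 mod 43 = 31^2 * 29 = 15*29 = 5
  -> A = 5
B = 29^23 mod 43  (bits of 23 = 10111)
  bit 0 = 1: r = r^2 * 29 mod 43 = 1^2 * 29 = 1*29 = 29
  bit 1 = 0: r = r^2 mod 43 = 29^2 = 24
  bit 2 = 1: r = r^2 * 29 mod 43 = 24^2 * 29 = 17*29 = 20
  bit 3 = 1: r = r^2 * 29 mod 43 = 20^2 * 29 = 13*29 = 33
  bit 4 = 1: r = r^2 * 29 mod 43 = 33^2 * 29 = 14*29 = 19
  -> B = 19
s = B^a = 19^17 mod 43  (bits of 17 = 10001)
  bit 0 = 1: r = r^2 * 19 mod 43 = 1^2 * 19 = 1*19 = 19
  bit 1 = 0: r = r^2 mod 43 = 19^2 = 17
  bit 2 = 0: r = r^2 mod 43 = 17^2 = 31
  bit 3 = 0: r = r^2 mod 43 = 31^2 = 15
  bit 4 = 1: r = r^2 * 19 mod 43 = 15^2 * 19 = 10*19 = 18
  -> s = B^a = 18

Answer: 5 19 18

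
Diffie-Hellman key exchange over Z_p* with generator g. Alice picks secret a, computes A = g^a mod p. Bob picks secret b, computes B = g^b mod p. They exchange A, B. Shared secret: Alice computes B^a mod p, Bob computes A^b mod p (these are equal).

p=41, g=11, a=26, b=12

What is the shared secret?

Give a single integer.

Answer: 18

Derivation:
A = 11^26 mod 41  (bits of 26 = 11010)
  bit 0 = 1: r = r^2 * 11 mod 41 = 1^2 * 11 = 1*11 = 11
  bit 1 = 1: r = r^2 * 11 mod 41 = 11^2 * 11 = 39*11 = 19
  bit 2 = 0: r = r^2 mod 41 = 19^2 = 33
  bit 3 = 1: r = r^2 * 11 mod 41 = 33^2 * 11 = 23*11 = 7
  bit 4 = 0: r = r^2 mod 41 = 7^2 = 8
  -> A = 8
B = 11^12 mod 41  (bits of 12 = 1100)
  bit 0 = 1: r = r^2 * 11 mod 41 = 1^2 * 11 = 1*11 = 11
  bit 1 = 1: r = r^2 * 11 mod 41 = 11^2 * 11 = 39*11 = 19
  bit 2 = 0: r = r^2 mod 41 = 19^2 = 33
  bit 3 = 0: r = r^2 mod 41 = 33^2 = 23
  -> B = 23
s = B^a = 23^26 mod 41  (bits of 26 = 11010)
  bit 0 = 1: r = r^2 * 23 mod 41 = 1^2 * 23 = 1*23 = 23
  bit 1 = 1: r = r^2 * 23 mod 41 = 23^2 * 23 = 37*23 = 31
  bit 2 = 0: r = r^2 mod 41 = 31^2 = 18
  bit 3 = 1: r = r^2 * 23 mod 41 = 18^2 * 23 = 37*23 = 31
  bit 4 = 0: r = r^2 mod 41 = 31^2 = 18
  -> s = B^a = 18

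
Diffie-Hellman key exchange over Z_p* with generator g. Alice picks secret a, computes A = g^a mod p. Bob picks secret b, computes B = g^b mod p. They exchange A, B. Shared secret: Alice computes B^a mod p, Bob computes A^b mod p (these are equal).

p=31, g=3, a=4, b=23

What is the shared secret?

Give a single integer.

Answer: 9

Derivation:
A = 3^4 mod 31  (bits of 4 = 100)
  bit 0 = 1: r = r^2 * 3 mod 31 = 1^2 * 3 = 1*3 = 3
  bit 1 = 0: r = r^2 mod 31 = 3^2 = 9
  bit 2 = 0: r = r^2 mod 31 = 9^2 = 19
  -> A = 19
B = 3^23 mod 31  (bits of 23 = 10111)
  bit 0 = 1: r = r^2 * 3 mod 31 = 1^2 * 3 = 1*3 = 3
  bit 1 = 0: r = r^2 mod 31 = 3^2 = 9
  bit 2 = 1: r = r^2 * 3 mod 31 = 9^2 * 3 = 19*3 = 26
  bit 3 = 1: r = r^2 * 3 mod 31 = 26^2 * 3 = 25*3 = 13
  bit 4 = 1: r = r^2 * 3 mod 31 = 13^2 * 3 = 14*3 = 11
  -> B = 11
s = B^a = 11^4 mod 31  (bits of 4 = 100)
  bit 0 = 1: r = r^2 * 11 mod 31 = 1^2 * 11 = 1*11 = 11
  bit 1 = 0: r = r^2 mod 31 = 11^2 = 28
  bit 2 = 0: r = r^2 mod 31 = 28^2 = 9
  -> s = B^a = 9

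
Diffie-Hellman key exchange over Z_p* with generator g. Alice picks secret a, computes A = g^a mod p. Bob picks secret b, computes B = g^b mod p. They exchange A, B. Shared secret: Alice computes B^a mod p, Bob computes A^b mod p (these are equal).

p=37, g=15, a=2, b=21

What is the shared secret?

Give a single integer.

A = 15^2 mod 37  (bits of 2 = 10)
  bit 0 = 1: r = r^2 * 15 mod 37 = 1^2 * 15 = 1*15 = 15
  bit 1 = 0: r = r^2 mod 37 = 15^2 = 3
  -> A = 3
B = 15^21 mod 37  (bits of 21 = 10101)
  bit 0 = 1: r = r^2 * 15 mod 37 = 1^2 * 15 = 1*15 = 15
  bit 1 = 0: r = r^2 mod 37 = 15^2 = 3
  bit 2 = 1: r = r^2 * 15 mod 37 = 3^2 * 15 = 9*15 = 24
  bit 3 = 0: r = r^2 mod 37 = 24^2 = 21
  bit 4 = 1: r = r^2 * 15 mod 37 = 21^2 * 15 = 34*15 = 29
  -> B = 29
s = B^a = 29^2 mod 37  (bits of 2 = 10)
  bit 0 = 1: r = r^2 * 29 mod 37 = 1^2 * 29 = 1*29 = 29
  bit 1 = 0: r = r^2 mod 37 = 29^2 = 27
  -> s = B^a = 27

Answer: 27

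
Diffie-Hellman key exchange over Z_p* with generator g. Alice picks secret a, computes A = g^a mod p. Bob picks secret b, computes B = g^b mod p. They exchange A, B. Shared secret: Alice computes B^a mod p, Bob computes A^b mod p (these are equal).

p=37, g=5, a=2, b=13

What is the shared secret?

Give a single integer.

A = 5^2 mod 37  (bits of 2 = 10)
  bit 0 = 1: r = r^2 * 5 mod 37 = 1^2 * 5 = 1*5 = 5
  bit 1 = 0: r = r^2 mod 37 = 5^2 = 25
  -> A = 25
B = 5^13 mod 37  (bits of 13 = 1101)
  bit 0 = 1: r = r^2 * 5 mod 37 = 1^2 * 5 = 1*5 = 5
  bit 1 = 1: r = r^2 * 5 mod 37 = 5^2 * 5 = 25*5 = 14
  bit 2 = 0: r = r^2 mod 37 = 14^2 = 11
  bit 3 = 1: r = r^2 * 5 mod 37 = 11^2 * 5 = 10*5 = 13
  -> B = 13
s = B^a = 13^2 mod 37  (bits of 2 = 10)
  bit 0 = 1: r = r^2 * 13 mod 37 = 1^2 * 13 = 1*13 = 13
  bit 1 = 0: r = r^2 mod 37 = 13^2 = 21
  -> s = B^a = 21

Answer: 21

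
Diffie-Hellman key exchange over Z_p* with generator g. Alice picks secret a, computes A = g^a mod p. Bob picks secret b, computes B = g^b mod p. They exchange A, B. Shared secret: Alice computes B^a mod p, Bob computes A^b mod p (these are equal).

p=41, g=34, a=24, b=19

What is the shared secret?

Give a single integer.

A = 34^24 mod 41  (bits of 24 = 11000)
  bit 0 = 1: r = r^2 * 34 mod 41 = 1^2 * 34 = 1*34 = 34
  bit 1 = 1: r = r^2 * 34 mod 41 = 34^2 * 34 = 8*34 = 26
  bit 2 = 0: r = r^2 mod 41 = 26^2 = 20
  bit 3 = 0: r = r^2 mod 41 = 20^2 = 31
  bit 4 = 0: r = r^2 mod 41 = 31^2 = 18
  -> A = 18
B = 34^19 mod 41  (bits of 19 = 10011)
  bit 0 = 1: r = r^2 * 34 mod 41 = 1^2 * 34 = 1*34 = 34
  bit 1 = 0: r = r^2 mod 41 = 34^2 = 8
  bit 2 = 0: r = r^2 mod 41 = 8^2 = 23
  bit 3 = 1: r = r^2 * 34 mod 41 = 23^2 * 34 = 37*34 = 28
  bit 4 = 1: r = r^2 * 34 mod 41 = 28^2 * 34 = 5*34 = 6
  -> B = 6
s = B^a = 6^24 mod 41  (bits of 24 = 11000)
  bit 0 = 1: r = r^2 * 6 mod 41 = 1^2 * 6 = 1*6 = 6
  bit 1 = 1: r = r^2 * 6 mod 41 = 6^2 * 6 = 36*6 = 11
  bit 2 = 0: r = r^2 mod 41 = 11^2 = 39
  bit 3 = 0: r = r^2 mod 41 = 39^2 = 4
  bit 4 = 0: r = r^2 mod 41 = 4^2 = 16
  -> s = B^a = 16

Answer: 16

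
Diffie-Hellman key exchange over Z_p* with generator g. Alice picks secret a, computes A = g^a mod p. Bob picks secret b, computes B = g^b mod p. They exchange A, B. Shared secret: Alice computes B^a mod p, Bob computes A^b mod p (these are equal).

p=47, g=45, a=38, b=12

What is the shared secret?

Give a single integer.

A = 45^38 mod 47  (bits of 38 = 100110)
  bit 0 = 1: r = r^2 * 45 mod 47 = 1^2 * 45 = 1*45 = 45
  bit 1 = 0: r = r^2 mod 47 = 45^2 = 4
  bit 2 = 0: r = r^2 mod 47 = 4^2 = 16
  bit 3 = 1: r = r^2 * 45 mod 47 = 16^2 * 45 = 21*45 = 5
  bit 4 = 1: r = r^2 * 45 mod 47 = 5^2 * 45 = 25*45 = 44
  bit 5 = 0: r = r^2 mod 47 = 44^2 = 9
  -> A = 9
B = 45^12 mod 47  (bits of 12 = 1100)
  bit 0 = 1: r = r^2 * 45 mod 47 = 1^2 * 45 = 1*45 = 45
  bit 1 = 1: r = r^2 * 45 mod 47 = 45^2 * 45 = 4*45 = 39
  bit 2 = 0: r = r^2 mod 47 = 39^2 = 17
  bit 3 = 0: r = r^2 mod 47 = 17^2 = 7
  -> B = 7
s = B^a = 7^38 mod 47  (bits of 38 = 100110)
  bit 0 = 1: r = r^2 * 7 mod 47 = 1^2 * 7 = 1*7 = 7
  bit 1 = 0: r = r^2 mod 47 = 7^2 = 2
  bit 2 = 0: r = r^2 mod 47 = 2^2 = 4
  bit 3 = 1: r = r^2 * 7 mod 47 = 4^2 * 7 = 16*7 = 18
  bit 4 = 1: r = r^2 * 7 mod 47 = 18^2 * 7 = 42*7 = 12
  bit 5 = 0: r = r^2 mod 47 = 12^2 = 3
  -> s = B^a = 3

Answer: 3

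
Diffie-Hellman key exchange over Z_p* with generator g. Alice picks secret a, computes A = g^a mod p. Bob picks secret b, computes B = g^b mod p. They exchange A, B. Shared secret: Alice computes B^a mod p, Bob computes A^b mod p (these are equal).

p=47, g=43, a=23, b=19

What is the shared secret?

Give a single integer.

Answer: 46

Derivation:
A = 43^23 mod 47  (bits of 23 = 10111)
  bit 0 = 1: r = r^2 * 43 mod 47 = 1^2 * 43 = 1*43 = 43
  bit 1 = 0: r = r^2 mod 47 = 43^2 = 16
  bit 2 = 1: r = r^2 * 43 mod 47 = 16^2 * 43 = 21*43 = 10
  bit 3 = 1: r = r^2 * 43 mod 47 = 10^2 * 43 = 6*43 = 23
  bit 4 = 1: r = r^2 * 43 mod 47 = 23^2 * 43 = 12*43 = 46
  -> A = 46
B = 43^19 mod 47  (bits of 19 = 10011)
  bit 0 = 1: r = r^2 * 43 mod 47 = 1^2 * 43 = 1*43 = 43
  bit 1 = 0: r = r^2 mod 47 = 43^2 = 16
  bit 2 = 0: r = r^2 mod 47 = 16^2 = 21
  bit 3 = 1: r = r^2 * 43 mod 47 = 21^2 * 43 = 18*43 = 22
  bit 4 = 1: r = r^2 * 43 mod 47 = 22^2 * 43 = 14*43 = 38
  -> B = 38
s = B^a = 38^23 mod 47  (bits of 23 = 10111)
  bit 0 = 1: r = r^2 * 38 mod 47 = 1^2 * 38 = 1*38 = 38
  bit 1 = 0: r = r^2 mod 47 = 38^2 = 34
  bit 2 = 1: r = r^2 * 38 mod 47 = 34^2 * 38 = 28*38 = 30
  bit 3 = 1: r = r^2 * 38 mod 47 = 30^2 * 38 = 7*38 = 31
  bit 4 = 1: r = r^2 * 38 mod 47 = 31^2 * 38 = 21*38 = 46
  -> s = B^a = 46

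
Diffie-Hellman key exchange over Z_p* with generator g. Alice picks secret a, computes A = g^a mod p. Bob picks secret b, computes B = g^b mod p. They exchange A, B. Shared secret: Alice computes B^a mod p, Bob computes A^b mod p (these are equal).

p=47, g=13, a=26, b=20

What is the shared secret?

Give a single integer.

A = 13^26 mod 47  (bits of 26 = 11010)
  bit 0 = 1: r = r^2 * 13 mod 47 = 1^2 * 13 = 1*13 = 13
  bit 1 = 1: r = r^2 * 13 mod 47 = 13^2 * 13 = 28*13 = 35
  bit 2 = 0: r = r^2 mod 47 = 35^2 = 3
  bit 3 = 1: r = r^2 * 13 mod 47 = 3^2 * 13 = 9*13 = 23
  bit 4 = 0: r = r^2 mod 47 = 23^2 = 12
  -> A = 12
B = 13^20 mod 47  (bits of 20 = 10100)
  bit 0 = 1: r = r^2 * 13 mod 47 = 1^2 * 13 = 1*13 = 13
  bit 1 = 0: r = r^2 mod 47 = 13^2 = 28
  bit 2 = 1: r = r^2 * 13 mod 47 = 28^2 * 13 = 32*13 = 40
  bit 3 = 0: r = r^2 mod 47 = 40^2 = 2
  bit 4 = 0: r = r^2 mod 47 = 2^2 = 4
  -> B = 4
s = B^a = 4^26 mod 47  (bits of 26 = 11010)
  bit 0 = 1: r = r^2 * 4 mod 47 = 1^2 * 4 = 1*4 = 4
  bit 1 = 1: r = r^2 * 4 mod 47 = 4^2 * 4 = 16*4 = 17
  bit 2 = 0: r = r^2 mod 47 = 17^2 = 7
  bit 3 = 1: r = r^2 * 4 mod 47 = 7^2 * 4 = 2*4 = 8
  bit 4 = 0: r = r^2 mod 47 = 8^2 = 17
  -> s = B^a = 17

Answer: 17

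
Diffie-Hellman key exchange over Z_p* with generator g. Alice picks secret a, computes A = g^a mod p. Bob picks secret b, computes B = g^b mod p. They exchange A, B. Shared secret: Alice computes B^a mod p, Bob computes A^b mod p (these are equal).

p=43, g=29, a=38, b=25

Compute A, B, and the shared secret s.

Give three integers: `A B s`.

A = 29^38 mod 43  (bits of 38 = 100110)
  bit 0 = 1: r = r^2 * 29 mod 43 = 1^2 * 29 = 1*29 = 29
  bit 1 = 0: r = r^2 mod 43 = 29^2 = 24
  bit 2 = 0: r = r^2 mod 43 = 24^2 = 17
  bit 3 = 1: r = r^2 * 29 mod 43 = 17^2 * 29 = 31*29 = 39
  bit 4 = 1: r = r^2 * 29 mod 43 = 39^2 * 29 = 16*29 = 34
  bit 5 = 0: r = r^2 mod 43 = 34^2 = 38
  -> A = 38
B = 29^25 mod 43  (bits of 25 = 11001)
  bit 0 = 1: r = r^2 * 29 mod 43 = 1^2 * 29 = 1*29 = 29
  bit 1 = 1: r = r^2 * 29 mod 43 = 29^2 * 29 = 24*29 = 8
  bit 2 = 0: r = r^2 mod 43 = 8^2 = 21
  bit 3 = 0: r = r^2 mod 43 = 21^2 = 11
  bit 4 = 1: r = r^2 * 29 mod 43 = 11^2 * 29 = 35*29 = 26
  -> B = 26
s = B^a = 26^38 mod 43  (bits of 38 = 100110)
  bit 0 = 1: r = r^2 * 26 mod 43 = 1^2 * 26 = 1*26 = 26
  bit 1 = 0: r = r^2 mod 43 = 26^2 = 31
  bit 2 = 0: r = r^2 mod 43 = 31^2 = 15
  bit 3 = 1: r = r^2 * 26 mod 43 = 15^2 * 26 = 10*26 = 2
  bit 4 = 1: r = r^2 * 26 mod 43 = 2^2 * 26 = 4*26 = 18
  bit 5 = 0: r = r^2 mod 43 = 18^2 = 23
  -> s = B^a = 23

Answer: 38 26 23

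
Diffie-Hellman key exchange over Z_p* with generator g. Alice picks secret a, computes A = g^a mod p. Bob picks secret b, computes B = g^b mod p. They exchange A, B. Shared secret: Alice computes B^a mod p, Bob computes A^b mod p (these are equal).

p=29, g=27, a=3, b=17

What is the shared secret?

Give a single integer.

A = 27^3 mod 29  (bits of 3 = 11)
  bit 0 = 1: r = r^2 * 27 mod 29 = 1^2 * 27 = 1*27 = 27
  bit 1 = 1: r = r^2 * 27 mod 29 = 27^2 * 27 = 4*27 = 21
  -> A = 21
B = 27^17 mod 29  (bits of 17 = 10001)
  bit 0 = 1: r = r^2 * 27 mod 29 = 1^2 * 27 = 1*27 = 27
  bit 1 = 0: r = r^2 mod 29 = 27^2 = 4
  bit 2 = 0: r = r^2 mod 29 = 4^2 = 16
  bit 3 = 0: r = r^2 mod 29 = 16^2 = 24
  bit 4 = 1: r = r^2 * 27 mod 29 = 24^2 * 27 = 25*27 = 8
  -> B = 8
s = B^a = 8^3 mod 29  (bits of 3 = 11)
  bit 0 = 1: r = r^2 * 8 mod 29 = 1^2 * 8 = 1*8 = 8
  bit 1 = 1: r = r^2 * 8 mod 29 = 8^2 * 8 = 6*8 = 19
  -> s = B^a = 19

Answer: 19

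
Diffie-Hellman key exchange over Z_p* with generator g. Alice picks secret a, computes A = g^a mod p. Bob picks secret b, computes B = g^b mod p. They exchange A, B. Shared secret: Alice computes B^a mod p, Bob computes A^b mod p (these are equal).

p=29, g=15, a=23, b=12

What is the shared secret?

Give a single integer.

Answer: 16

Derivation:
A = 15^23 mod 29  (bits of 23 = 10111)
  bit 0 = 1: r = r^2 * 15 mod 29 = 1^2 * 15 = 1*15 = 15
  bit 1 = 0: r = r^2 mod 29 = 15^2 = 22
  bit 2 = 1: r = r^2 * 15 mod 29 = 22^2 * 15 = 20*15 = 10
  bit 3 = 1: r = r^2 * 15 mod 29 = 10^2 * 15 = 13*15 = 21
  bit 4 = 1: r = r^2 * 15 mod 29 = 21^2 * 15 = 6*15 = 3
  -> A = 3
B = 15^12 mod 29  (bits of 12 = 1100)
  bit 0 = 1: r = r^2 * 15 mod 29 = 1^2 * 15 = 1*15 = 15
  bit 1 = 1: r = r^2 * 15 mod 29 = 15^2 * 15 = 22*15 = 11
  bit 2 = 0: r = r^2 mod 29 = 11^2 = 5
  bit 3 = 0: r = r^2 mod 29 = 5^2 = 25
  -> B = 25
s = B^a = 25^23 mod 29  (bits of 23 = 10111)
  bit 0 = 1: r = r^2 * 25 mod 29 = 1^2 * 25 = 1*25 = 25
  bit 1 = 0: r = r^2 mod 29 = 25^2 = 16
  bit 2 = 1: r = r^2 * 25 mod 29 = 16^2 * 25 = 24*25 = 20
  bit 3 = 1: r = r^2 * 25 mod 29 = 20^2 * 25 = 23*25 = 24
  bit 4 = 1: r = r^2 * 25 mod 29 = 24^2 * 25 = 25*25 = 16
  -> s = B^a = 16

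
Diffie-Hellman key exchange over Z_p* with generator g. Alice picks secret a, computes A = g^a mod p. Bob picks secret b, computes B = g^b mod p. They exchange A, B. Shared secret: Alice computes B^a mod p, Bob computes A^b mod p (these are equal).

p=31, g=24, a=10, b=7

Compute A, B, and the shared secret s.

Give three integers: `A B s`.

A = 24^10 mod 31  (bits of 10 = 1010)
  bit 0 = 1: r = r^2 * 24 mod 31 = 1^2 * 24 = 1*24 = 24
  bit 1 = 0: r = r^2 mod 31 = 24^2 = 18
  bit 2 = 1: r = r^2 * 24 mod 31 = 18^2 * 24 = 14*24 = 26
  bit 3 = 0: r = r^2 mod 31 = 26^2 = 25
  -> A = 25
B = 24^7 mod 31  (bits of 7 = 111)
  bit 0 = 1: r = r^2 * 24 mod 31 = 1^2 * 24 = 1*24 = 24
  bit 1 = 1: r = r^2 * 24 mod 31 = 24^2 * 24 = 18*24 = 29
  bit 2 = 1: r = r^2 * 24 mod 31 = 29^2 * 24 = 4*24 = 3
  -> B = 3
s = B^a = 3^10 mod 31  (bits of 10 = 1010)
  bit 0 = 1: r = r^2 * 3 mod 31 = 1^2 * 3 = 1*3 = 3
  bit 1 = 0: r = r^2 mod 31 = 3^2 = 9
  bit 2 = 1: r = r^2 * 3 mod 31 = 9^2 * 3 = 19*3 = 26
  bit 3 = 0: r = r^2 mod 31 = 26^2 = 25
  -> s = B^a = 25

Answer: 25 3 25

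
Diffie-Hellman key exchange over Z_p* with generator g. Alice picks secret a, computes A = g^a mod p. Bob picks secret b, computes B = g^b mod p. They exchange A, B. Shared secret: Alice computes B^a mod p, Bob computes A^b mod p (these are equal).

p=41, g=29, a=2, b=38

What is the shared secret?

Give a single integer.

Answer: 4

Derivation:
A = 29^2 mod 41  (bits of 2 = 10)
  bit 0 = 1: r = r^2 * 29 mod 41 = 1^2 * 29 = 1*29 = 29
  bit 1 = 0: r = r^2 mod 41 = 29^2 = 21
  -> A = 21
B = 29^38 mod 41  (bits of 38 = 100110)
  bit 0 = 1: r = r^2 * 29 mod 41 = 1^2 * 29 = 1*29 = 29
  bit 1 = 0: r = r^2 mod 41 = 29^2 = 21
  bit 2 = 0: r = r^2 mod 41 = 21^2 = 31
  bit 3 = 1: r = r^2 * 29 mod 41 = 31^2 * 29 = 18*29 = 30
  bit 4 = 1: r = r^2 * 29 mod 41 = 30^2 * 29 = 39*29 = 24
  bit 5 = 0: r = r^2 mod 41 = 24^2 = 2
  -> B = 2
s = B^a = 2^2 mod 41  (bits of 2 = 10)
  bit 0 = 1: r = r^2 * 2 mod 41 = 1^2 * 2 = 1*2 = 2
  bit 1 = 0: r = r^2 mod 41 = 2^2 = 4
  -> s = B^a = 4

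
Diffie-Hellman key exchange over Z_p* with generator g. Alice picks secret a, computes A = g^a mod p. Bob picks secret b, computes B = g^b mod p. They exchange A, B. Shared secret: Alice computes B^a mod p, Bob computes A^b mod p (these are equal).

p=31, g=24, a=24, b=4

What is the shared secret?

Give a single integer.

Answer: 4

Derivation:
A = 24^24 mod 31  (bits of 24 = 11000)
  bit 0 = 1: r = r^2 * 24 mod 31 = 1^2 * 24 = 1*24 = 24
  bit 1 = 1: r = r^2 * 24 mod 31 = 24^2 * 24 = 18*24 = 29
  bit 2 = 0: r = r^2 mod 31 = 29^2 = 4
  bit 3 = 0: r = r^2 mod 31 = 4^2 = 16
  bit 4 = 0: r = r^2 mod 31 = 16^2 = 8
  -> A = 8
B = 24^4 mod 31  (bits of 4 = 100)
  bit 0 = 1: r = r^2 * 24 mod 31 = 1^2 * 24 = 1*24 = 24
  bit 1 = 0: r = r^2 mod 31 = 24^2 = 18
  bit 2 = 0: r = r^2 mod 31 = 18^2 = 14
  -> B = 14
s = B^a = 14^24 mod 31  (bits of 24 = 11000)
  bit 0 = 1: r = r^2 * 14 mod 31 = 1^2 * 14 = 1*14 = 14
  bit 1 = 1: r = r^2 * 14 mod 31 = 14^2 * 14 = 10*14 = 16
  bit 2 = 0: r = r^2 mod 31 = 16^2 = 8
  bit 3 = 0: r = r^2 mod 31 = 8^2 = 2
  bit 4 = 0: r = r^2 mod 31 = 2^2 = 4
  -> s = B^a = 4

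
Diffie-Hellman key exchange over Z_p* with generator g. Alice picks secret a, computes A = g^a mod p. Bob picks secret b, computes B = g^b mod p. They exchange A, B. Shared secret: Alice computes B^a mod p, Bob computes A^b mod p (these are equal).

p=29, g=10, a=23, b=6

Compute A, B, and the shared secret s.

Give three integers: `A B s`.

Answer: 11 22 9

Derivation:
A = 10^23 mod 29  (bits of 23 = 10111)
  bit 0 = 1: r = r^2 * 10 mod 29 = 1^2 * 10 = 1*10 = 10
  bit 1 = 0: r = r^2 mod 29 = 10^2 = 13
  bit 2 = 1: r = r^2 * 10 mod 29 = 13^2 * 10 = 24*10 = 8
  bit 3 = 1: r = r^2 * 10 mod 29 = 8^2 * 10 = 6*10 = 2
  bit 4 = 1: r = r^2 * 10 mod 29 = 2^2 * 10 = 4*10 = 11
  -> A = 11
B = 10^6 mod 29  (bits of 6 = 110)
  bit 0 = 1: r = r^2 * 10 mod 29 = 1^2 * 10 = 1*10 = 10
  bit 1 = 1: r = r^2 * 10 mod 29 = 10^2 * 10 = 13*10 = 14
  bit 2 = 0: r = r^2 mod 29 = 14^2 = 22
  -> B = 22
s = B^a = 22^23 mod 29  (bits of 23 = 10111)
  bit 0 = 1: r = r^2 * 22 mod 29 = 1^2 * 22 = 1*22 = 22
  bit 1 = 0: r = r^2 mod 29 = 22^2 = 20
  bit 2 = 1: r = r^2 * 22 mod 29 = 20^2 * 22 = 23*22 = 13
  bit 3 = 1: r = r^2 * 22 mod 29 = 13^2 * 22 = 24*22 = 6
  bit 4 = 1: r = r^2 * 22 mod 29 = 6^2 * 22 = 7*22 = 9
  -> s = B^a = 9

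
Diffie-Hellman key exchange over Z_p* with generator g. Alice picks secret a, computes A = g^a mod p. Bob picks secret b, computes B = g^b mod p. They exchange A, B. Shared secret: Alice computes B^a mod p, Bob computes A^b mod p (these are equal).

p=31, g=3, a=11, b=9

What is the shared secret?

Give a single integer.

Answer: 29

Derivation:
A = 3^11 mod 31  (bits of 11 = 1011)
  bit 0 = 1: r = r^2 * 3 mod 31 = 1^2 * 3 = 1*3 = 3
  bit 1 = 0: r = r^2 mod 31 = 3^2 = 9
  bit 2 = 1: r = r^2 * 3 mod 31 = 9^2 * 3 = 19*3 = 26
  bit 3 = 1: r = r^2 * 3 mod 31 = 26^2 * 3 = 25*3 = 13
  -> A = 13
B = 3^9 mod 31  (bits of 9 = 1001)
  bit 0 = 1: r = r^2 * 3 mod 31 = 1^2 * 3 = 1*3 = 3
  bit 1 = 0: r = r^2 mod 31 = 3^2 = 9
  bit 2 = 0: r = r^2 mod 31 = 9^2 = 19
  bit 3 = 1: r = r^2 * 3 mod 31 = 19^2 * 3 = 20*3 = 29
  -> B = 29
s = B^a = 29^11 mod 31  (bits of 11 = 1011)
  bit 0 = 1: r = r^2 * 29 mod 31 = 1^2 * 29 = 1*29 = 29
  bit 1 = 0: r = r^2 mod 31 = 29^2 = 4
  bit 2 = 1: r = r^2 * 29 mod 31 = 4^2 * 29 = 16*29 = 30
  bit 3 = 1: r = r^2 * 29 mod 31 = 30^2 * 29 = 1*29 = 29
  -> s = B^a = 29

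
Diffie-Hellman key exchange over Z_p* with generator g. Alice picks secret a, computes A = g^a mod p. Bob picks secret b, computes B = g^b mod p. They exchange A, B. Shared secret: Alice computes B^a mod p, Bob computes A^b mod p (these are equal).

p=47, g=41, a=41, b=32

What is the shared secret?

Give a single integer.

Answer: 6

Derivation:
A = 41^41 mod 47  (bits of 41 = 101001)
  bit 0 = 1: r = r^2 * 41 mod 47 = 1^2 * 41 = 1*41 = 41
  bit 1 = 0: r = r^2 mod 47 = 41^2 = 36
  bit 2 = 1: r = r^2 * 41 mod 47 = 36^2 * 41 = 27*41 = 26
  bit 3 = 0: r = r^2 mod 47 = 26^2 = 18
  bit 4 = 0: r = r^2 mod 47 = 18^2 = 42
  bit 5 = 1: r = r^2 * 41 mod 47 = 42^2 * 41 = 25*41 = 38
  -> A = 38
B = 41^32 mod 47  (bits of 32 = 100000)
  bit 0 = 1: r = r^2 * 41 mod 47 = 1^2 * 41 = 1*41 = 41
  bit 1 = 0: r = r^2 mod 47 = 41^2 = 36
  bit 2 = 0: r = r^2 mod 47 = 36^2 = 27
  bit 3 = 0: r = r^2 mod 47 = 27^2 = 24
  bit 4 = 0: r = r^2 mod 47 = 24^2 = 12
  bit 5 = 0: r = r^2 mod 47 = 12^2 = 3
  -> B = 3
s = B^a = 3^41 mod 47  (bits of 41 = 101001)
  bit 0 = 1: r = r^2 * 3 mod 47 = 1^2 * 3 = 1*3 = 3
  bit 1 = 0: r = r^2 mod 47 = 3^2 = 9
  bit 2 = 1: r = r^2 * 3 mod 47 = 9^2 * 3 = 34*3 = 8
  bit 3 = 0: r = r^2 mod 47 = 8^2 = 17
  bit 4 = 0: r = r^2 mod 47 = 17^2 = 7
  bit 5 = 1: r = r^2 * 3 mod 47 = 7^2 * 3 = 2*3 = 6
  -> s = B^a = 6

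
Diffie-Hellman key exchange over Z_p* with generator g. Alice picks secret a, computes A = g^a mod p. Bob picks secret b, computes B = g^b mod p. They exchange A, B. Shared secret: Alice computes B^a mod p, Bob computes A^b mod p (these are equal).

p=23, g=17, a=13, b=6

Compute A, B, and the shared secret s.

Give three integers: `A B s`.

Answer: 10 12 6

Derivation:
A = 17^13 mod 23  (bits of 13 = 1101)
  bit 0 = 1: r = r^2 * 17 mod 23 = 1^2 * 17 = 1*17 = 17
  bit 1 = 1: r = r^2 * 17 mod 23 = 17^2 * 17 = 13*17 = 14
  bit 2 = 0: r = r^2 mod 23 = 14^2 = 12
  bit 3 = 1: r = r^2 * 17 mod 23 = 12^2 * 17 = 6*17 = 10
  -> A = 10
B = 17^6 mod 23  (bits of 6 = 110)
  bit 0 = 1: r = r^2 * 17 mod 23 = 1^2 * 17 = 1*17 = 17
  bit 1 = 1: r = r^2 * 17 mod 23 = 17^2 * 17 = 13*17 = 14
  bit 2 = 0: r = r^2 mod 23 = 14^2 = 12
  -> B = 12
s = B^a = 12^13 mod 23  (bits of 13 = 1101)
  bit 0 = 1: r = r^2 * 12 mod 23 = 1^2 * 12 = 1*12 = 12
  bit 1 = 1: r = r^2 * 12 mod 23 = 12^2 * 12 = 6*12 = 3
  bit 2 = 0: r = r^2 mod 23 = 3^2 = 9
  bit 3 = 1: r = r^2 * 12 mod 23 = 9^2 * 12 = 12*12 = 6
  -> s = B^a = 6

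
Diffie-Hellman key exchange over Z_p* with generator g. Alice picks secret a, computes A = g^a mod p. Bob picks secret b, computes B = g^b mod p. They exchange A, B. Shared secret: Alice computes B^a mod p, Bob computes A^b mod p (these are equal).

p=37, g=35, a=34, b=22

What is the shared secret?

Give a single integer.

Answer: 12

Derivation:
A = 35^34 mod 37  (bits of 34 = 100010)
  bit 0 = 1: r = r^2 * 35 mod 37 = 1^2 * 35 = 1*35 = 35
  bit 1 = 0: r = r^2 mod 37 = 35^2 = 4
  bit 2 = 0: r = r^2 mod 37 = 4^2 = 16
  bit 3 = 0: r = r^2 mod 37 = 16^2 = 34
  bit 4 = 1: r = r^2 * 35 mod 37 = 34^2 * 35 = 9*35 = 19
  bit 5 = 0: r = r^2 mod 37 = 19^2 = 28
  -> A = 28
B = 35^22 mod 37  (bits of 22 = 10110)
  bit 0 = 1: r = r^2 * 35 mod 37 = 1^2 * 35 = 1*35 = 35
  bit 1 = 0: r = r^2 mod 37 = 35^2 = 4
  bit 2 = 1: r = r^2 * 35 mod 37 = 4^2 * 35 = 16*35 = 5
  bit 3 = 1: r = r^2 * 35 mod 37 = 5^2 * 35 = 25*35 = 24
  bit 4 = 0: r = r^2 mod 37 = 24^2 = 21
  -> B = 21
s = B^a = 21^34 mod 37  (bits of 34 = 100010)
  bit 0 = 1: r = r^2 * 21 mod 37 = 1^2 * 21 = 1*21 = 21
  bit 1 = 0: r = r^2 mod 37 = 21^2 = 34
  bit 2 = 0: r = r^2 mod 37 = 34^2 = 9
  bit 3 = 0: r = r^2 mod 37 = 9^2 = 7
  bit 4 = 1: r = r^2 * 21 mod 37 = 7^2 * 21 = 12*21 = 30
  bit 5 = 0: r = r^2 mod 37 = 30^2 = 12
  -> s = B^a = 12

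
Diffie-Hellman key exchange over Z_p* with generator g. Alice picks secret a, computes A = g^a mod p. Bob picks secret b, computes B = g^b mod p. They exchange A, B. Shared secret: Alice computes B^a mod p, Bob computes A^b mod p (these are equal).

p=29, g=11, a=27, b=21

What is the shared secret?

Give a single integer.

Answer: 12

Derivation:
A = 11^27 mod 29  (bits of 27 = 11011)
  bit 0 = 1: r = r^2 * 11 mod 29 = 1^2 * 11 = 1*11 = 11
  bit 1 = 1: r = r^2 * 11 mod 29 = 11^2 * 11 = 5*11 = 26
  bit 2 = 0: r = r^2 mod 29 = 26^2 = 9
  bit 3 = 1: r = r^2 * 11 mod 29 = 9^2 * 11 = 23*11 = 21
  bit 4 = 1: r = r^2 * 11 mod 29 = 21^2 * 11 = 6*11 = 8
  -> A = 8
B = 11^21 mod 29  (bits of 21 = 10101)
  bit 0 = 1: r = r^2 * 11 mod 29 = 1^2 * 11 = 1*11 = 11
  bit 1 = 0: r = r^2 mod 29 = 11^2 = 5
  bit 2 = 1: r = r^2 * 11 mod 29 = 5^2 * 11 = 25*11 = 14
  bit 3 = 0: r = r^2 mod 29 = 14^2 = 22
  bit 4 = 1: r = r^2 * 11 mod 29 = 22^2 * 11 = 20*11 = 17
  -> B = 17
s = B^a = 17^27 mod 29  (bits of 27 = 11011)
  bit 0 = 1: r = r^2 * 17 mod 29 = 1^2 * 17 = 1*17 = 17
  bit 1 = 1: r = r^2 * 17 mod 29 = 17^2 * 17 = 28*17 = 12
  bit 2 = 0: r = r^2 mod 29 = 12^2 = 28
  bit 3 = 1: r = r^2 * 17 mod 29 = 28^2 * 17 = 1*17 = 17
  bit 4 = 1: r = r^2 * 17 mod 29 = 17^2 * 17 = 28*17 = 12
  -> s = B^a = 12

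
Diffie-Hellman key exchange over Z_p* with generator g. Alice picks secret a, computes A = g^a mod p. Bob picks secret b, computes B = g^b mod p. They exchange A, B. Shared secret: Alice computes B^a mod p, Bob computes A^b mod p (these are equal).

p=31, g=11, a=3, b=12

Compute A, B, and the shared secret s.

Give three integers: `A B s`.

Answer: 29 16 4

Derivation:
A = 11^3 mod 31  (bits of 3 = 11)
  bit 0 = 1: r = r^2 * 11 mod 31 = 1^2 * 11 = 1*11 = 11
  bit 1 = 1: r = r^2 * 11 mod 31 = 11^2 * 11 = 28*11 = 29
  -> A = 29
B = 11^12 mod 31  (bits of 12 = 1100)
  bit 0 = 1: r = r^2 * 11 mod 31 = 1^2 * 11 = 1*11 = 11
  bit 1 = 1: r = r^2 * 11 mod 31 = 11^2 * 11 = 28*11 = 29
  bit 2 = 0: r = r^2 mod 31 = 29^2 = 4
  bit 3 = 0: r = r^2 mod 31 = 4^2 = 16
  -> B = 16
s = B^a = 16^3 mod 31  (bits of 3 = 11)
  bit 0 = 1: r = r^2 * 16 mod 31 = 1^2 * 16 = 1*16 = 16
  bit 1 = 1: r = r^2 * 16 mod 31 = 16^2 * 16 = 8*16 = 4
  -> s = B^a = 4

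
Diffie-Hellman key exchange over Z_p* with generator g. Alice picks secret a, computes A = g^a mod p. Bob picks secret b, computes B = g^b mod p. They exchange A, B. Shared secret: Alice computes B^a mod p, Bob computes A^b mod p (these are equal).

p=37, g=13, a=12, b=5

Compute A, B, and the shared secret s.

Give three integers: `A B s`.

A = 13^12 mod 37  (bits of 12 = 1100)
  bit 0 = 1: r = r^2 * 13 mod 37 = 1^2 * 13 = 1*13 = 13
  bit 1 = 1: r = r^2 * 13 mod 37 = 13^2 * 13 = 21*13 = 14
  bit 2 = 0: r = r^2 mod 37 = 14^2 = 11
  bit 3 = 0: r = r^2 mod 37 = 11^2 = 10
  -> A = 10
B = 13^5 mod 37  (bits of 5 = 101)
  bit 0 = 1: r = r^2 * 13 mod 37 = 1^2 * 13 = 1*13 = 13
  bit 1 = 0: r = r^2 mod 37 = 13^2 = 21
  bit 2 = 1: r = r^2 * 13 mod 37 = 21^2 * 13 = 34*13 = 35
  -> B = 35
s = B^a = 35^12 mod 37  (bits of 12 = 1100)
  bit 0 = 1: r = r^2 * 35 mod 37 = 1^2 * 35 = 1*35 = 35
  bit 1 = 1: r = r^2 * 35 mod 37 = 35^2 * 35 = 4*35 = 29
  bit 2 = 0: r = r^2 mod 37 = 29^2 = 27
  bit 3 = 0: r = r^2 mod 37 = 27^2 = 26
  -> s = B^a = 26

Answer: 10 35 26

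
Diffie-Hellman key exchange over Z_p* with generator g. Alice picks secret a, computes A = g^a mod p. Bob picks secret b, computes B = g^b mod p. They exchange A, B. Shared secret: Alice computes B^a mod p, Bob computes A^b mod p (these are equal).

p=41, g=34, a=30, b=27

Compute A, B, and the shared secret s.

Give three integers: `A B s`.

A = 34^30 mod 41  (bits of 30 = 11110)
  bit 0 = 1: r = r^2 * 34 mod 41 = 1^2 * 34 = 1*34 = 34
  bit 1 = 1: r = r^2 * 34 mod 41 = 34^2 * 34 = 8*34 = 26
  bit 2 = 1: r = r^2 * 34 mod 41 = 26^2 * 34 = 20*34 = 24
  bit 3 = 1: r = r^2 * 34 mod 41 = 24^2 * 34 = 2*34 = 27
  bit 4 = 0: r = r^2 mod 41 = 27^2 = 32
  -> A = 32
B = 34^27 mod 41  (bits of 27 = 11011)
  bit 0 = 1: r = r^2 * 34 mod 41 = 1^2 * 34 = 1*34 = 34
  bit 1 = 1: r = r^2 * 34 mod 41 = 34^2 * 34 = 8*34 = 26
  bit 2 = 0: r = r^2 mod 41 = 26^2 = 20
  bit 3 = 1: r = r^2 * 34 mod 41 = 20^2 * 34 = 31*34 = 29
  bit 4 = 1: r = r^2 * 34 mod 41 = 29^2 * 34 = 21*34 = 17
  -> B = 17
s = B^a = 17^30 mod 41  (bits of 30 = 11110)
  bit 0 = 1: r = r^2 * 17 mod 41 = 1^2 * 17 = 1*17 = 17
  bit 1 = 1: r = r^2 * 17 mod 41 = 17^2 * 17 = 2*17 = 34
  bit 2 = 1: r = r^2 * 17 mod 41 = 34^2 * 17 = 8*17 = 13
  bit 3 = 1: r = r^2 * 17 mod 41 = 13^2 * 17 = 5*17 = 3
  bit 4 = 0: r = r^2 mod 41 = 3^2 = 9
  -> s = B^a = 9

Answer: 32 17 9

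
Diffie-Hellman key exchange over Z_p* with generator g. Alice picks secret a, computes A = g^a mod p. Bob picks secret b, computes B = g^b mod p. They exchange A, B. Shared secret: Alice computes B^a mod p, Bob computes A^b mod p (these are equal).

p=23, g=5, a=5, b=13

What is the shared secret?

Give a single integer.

Answer: 14

Derivation:
A = 5^5 mod 23  (bits of 5 = 101)
  bit 0 = 1: r = r^2 * 5 mod 23 = 1^2 * 5 = 1*5 = 5
  bit 1 = 0: r = r^2 mod 23 = 5^2 = 2
  bit 2 = 1: r = r^2 * 5 mod 23 = 2^2 * 5 = 4*5 = 20
  -> A = 20
B = 5^13 mod 23  (bits of 13 = 1101)
  bit 0 = 1: r = r^2 * 5 mod 23 = 1^2 * 5 = 1*5 = 5
  bit 1 = 1: r = r^2 * 5 mod 23 = 5^2 * 5 = 2*5 = 10
  bit 2 = 0: r = r^2 mod 23 = 10^2 = 8
  bit 3 = 1: r = r^2 * 5 mod 23 = 8^2 * 5 = 18*5 = 21
  -> B = 21
s = B^a = 21^5 mod 23  (bits of 5 = 101)
  bit 0 = 1: r = r^2 * 21 mod 23 = 1^2 * 21 = 1*21 = 21
  bit 1 = 0: r = r^2 mod 23 = 21^2 = 4
  bit 2 = 1: r = r^2 * 21 mod 23 = 4^2 * 21 = 16*21 = 14
  -> s = B^a = 14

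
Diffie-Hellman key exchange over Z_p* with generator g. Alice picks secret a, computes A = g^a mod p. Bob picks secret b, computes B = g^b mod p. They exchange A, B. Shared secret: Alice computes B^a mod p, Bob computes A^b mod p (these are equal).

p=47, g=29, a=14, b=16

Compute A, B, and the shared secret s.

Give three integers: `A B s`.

A = 29^14 mod 47  (bits of 14 = 1110)
  bit 0 = 1: r = r^2 * 29 mod 47 = 1^2 * 29 = 1*29 = 29
  bit 1 = 1: r = r^2 * 29 mod 47 = 29^2 * 29 = 42*29 = 43
  bit 2 = 1: r = r^2 * 29 mod 47 = 43^2 * 29 = 16*29 = 41
  bit 3 = 0: r = r^2 mod 47 = 41^2 = 36
  -> A = 36
B = 29^16 mod 47  (bits of 16 = 10000)
  bit 0 = 1: r = r^2 * 29 mod 47 = 1^2 * 29 = 1*29 = 29
  bit 1 = 0: r = r^2 mod 47 = 29^2 = 42
  bit 2 = 0: r = r^2 mod 47 = 42^2 = 25
  bit 3 = 0: r = r^2 mod 47 = 25^2 = 14
  bit 4 = 0: r = r^2 mod 47 = 14^2 = 8
  -> B = 8
s = B^a = 8^14 mod 47  (bits of 14 = 1110)
  bit 0 = 1: r = r^2 * 8 mod 47 = 1^2 * 8 = 1*8 = 8
  bit 1 = 1: r = r^2 * 8 mod 47 = 8^2 * 8 = 17*8 = 42
  bit 2 = 1: r = r^2 * 8 mod 47 = 42^2 * 8 = 25*8 = 12
  bit 3 = 0: r = r^2 mod 47 = 12^2 = 3
  -> s = B^a = 3

Answer: 36 8 3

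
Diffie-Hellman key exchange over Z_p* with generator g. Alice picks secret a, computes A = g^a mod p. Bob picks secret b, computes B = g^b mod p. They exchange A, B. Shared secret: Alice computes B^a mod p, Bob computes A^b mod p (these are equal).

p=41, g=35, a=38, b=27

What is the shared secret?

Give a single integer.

A = 35^38 mod 41  (bits of 38 = 100110)
  bit 0 = 1: r = r^2 * 35 mod 41 = 1^2 * 35 = 1*35 = 35
  bit 1 = 0: r = r^2 mod 41 = 35^2 = 36
  bit 2 = 0: r = r^2 mod 41 = 36^2 = 25
  bit 3 = 1: r = r^2 * 35 mod 41 = 25^2 * 35 = 10*35 = 22
  bit 4 = 1: r = r^2 * 35 mod 41 = 22^2 * 35 = 33*35 = 7
  bit 5 = 0: r = r^2 mod 41 = 7^2 = 8
  -> A = 8
B = 35^27 mod 41  (bits of 27 = 11011)
  bit 0 = 1: r = r^2 * 35 mod 41 = 1^2 * 35 = 1*35 = 35
  bit 1 = 1: r = r^2 * 35 mod 41 = 35^2 * 35 = 36*35 = 30
  bit 2 = 0: r = r^2 mod 41 = 30^2 = 39
  bit 3 = 1: r = r^2 * 35 mod 41 = 39^2 * 35 = 4*35 = 17
  bit 4 = 1: r = r^2 * 35 mod 41 = 17^2 * 35 = 2*35 = 29
  -> B = 29
s = B^a = 29^38 mod 41  (bits of 38 = 100110)
  bit 0 = 1: r = r^2 * 29 mod 41 = 1^2 * 29 = 1*29 = 29
  bit 1 = 0: r = r^2 mod 41 = 29^2 = 21
  bit 2 = 0: r = r^2 mod 41 = 21^2 = 31
  bit 3 = 1: r = r^2 * 29 mod 41 = 31^2 * 29 = 18*29 = 30
  bit 4 = 1: r = r^2 * 29 mod 41 = 30^2 * 29 = 39*29 = 24
  bit 5 = 0: r = r^2 mod 41 = 24^2 = 2
  -> s = B^a = 2

Answer: 2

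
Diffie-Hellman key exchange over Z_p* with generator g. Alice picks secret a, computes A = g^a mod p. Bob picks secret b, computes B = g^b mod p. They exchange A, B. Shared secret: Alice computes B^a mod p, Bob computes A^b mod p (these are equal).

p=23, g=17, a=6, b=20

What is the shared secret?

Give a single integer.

A = 17^6 mod 23  (bits of 6 = 110)
  bit 0 = 1: r = r^2 * 17 mod 23 = 1^2 * 17 = 1*17 = 17
  bit 1 = 1: r = r^2 * 17 mod 23 = 17^2 * 17 = 13*17 = 14
  bit 2 = 0: r = r^2 mod 23 = 14^2 = 12
  -> A = 12
B = 17^20 mod 23  (bits of 20 = 10100)
  bit 0 = 1: r = r^2 * 17 mod 23 = 1^2 * 17 = 1*17 = 17
  bit 1 = 0: r = r^2 mod 23 = 17^2 = 13
  bit 2 = 1: r = r^2 * 17 mod 23 = 13^2 * 17 = 8*17 = 21
  bit 3 = 0: r = r^2 mod 23 = 21^2 = 4
  bit 4 = 0: r = r^2 mod 23 = 4^2 = 16
  -> B = 16
s = B^a = 16^6 mod 23  (bits of 6 = 110)
  bit 0 = 1: r = r^2 * 16 mod 23 = 1^2 * 16 = 1*16 = 16
  bit 1 = 1: r = r^2 * 16 mod 23 = 16^2 * 16 = 3*16 = 2
  bit 2 = 0: r = r^2 mod 23 = 2^2 = 4
  -> s = B^a = 4

Answer: 4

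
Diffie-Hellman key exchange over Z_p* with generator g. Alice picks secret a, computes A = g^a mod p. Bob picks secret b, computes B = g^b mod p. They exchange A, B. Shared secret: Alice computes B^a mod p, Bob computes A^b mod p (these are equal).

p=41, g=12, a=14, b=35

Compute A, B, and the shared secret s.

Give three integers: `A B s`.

Answer: 33 14 9

Derivation:
A = 12^14 mod 41  (bits of 14 = 1110)
  bit 0 = 1: r = r^2 * 12 mod 41 = 1^2 * 12 = 1*12 = 12
  bit 1 = 1: r = r^2 * 12 mod 41 = 12^2 * 12 = 21*12 = 6
  bit 2 = 1: r = r^2 * 12 mod 41 = 6^2 * 12 = 36*12 = 22
  bit 3 = 0: r = r^2 mod 41 = 22^2 = 33
  -> A = 33
B = 12^35 mod 41  (bits of 35 = 100011)
  bit 0 = 1: r = r^2 * 12 mod 41 = 1^2 * 12 = 1*12 = 12
  bit 1 = 0: r = r^2 mod 41 = 12^2 = 21
  bit 2 = 0: r = r^2 mod 41 = 21^2 = 31
  bit 3 = 0: r = r^2 mod 41 = 31^2 = 18
  bit 4 = 1: r = r^2 * 12 mod 41 = 18^2 * 12 = 37*12 = 34
  bit 5 = 1: r = r^2 * 12 mod 41 = 34^2 * 12 = 8*12 = 14
  -> B = 14
s = B^a = 14^14 mod 41  (bits of 14 = 1110)
  bit 0 = 1: r = r^2 * 14 mod 41 = 1^2 * 14 = 1*14 = 14
  bit 1 = 1: r = r^2 * 14 mod 41 = 14^2 * 14 = 32*14 = 38
  bit 2 = 1: r = r^2 * 14 mod 41 = 38^2 * 14 = 9*14 = 3
  bit 3 = 0: r = r^2 mod 41 = 3^2 = 9
  -> s = B^a = 9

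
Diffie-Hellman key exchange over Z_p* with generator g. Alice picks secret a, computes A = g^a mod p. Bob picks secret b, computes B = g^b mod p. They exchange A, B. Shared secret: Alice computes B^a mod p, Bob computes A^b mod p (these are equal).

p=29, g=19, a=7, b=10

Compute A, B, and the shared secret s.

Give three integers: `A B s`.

A = 19^7 mod 29  (bits of 7 = 111)
  bit 0 = 1: r = r^2 * 19 mod 29 = 1^2 * 19 = 1*19 = 19
  bit 1 = 1: r = r^2 * 19 mod 29 = 19^2 * 19 = 13*19 = 15
  bit 2 = 1: r = r^2 * 19 mod 29 = 15^2 * 19 = 22*19 = 12
  -> A = 12
B = 19^10 mod 29  (bits of 10 = 1010)
  bit 0 = 1: r = r^2 * 19 mod 29 = 1^2 * 19 = 1*19 = 19
  bit 1 = 0: r = r^2 mod 29 = 19^2 = 13
  bit 2 = 1: r = r^2 * 19 mod 29 = 13^2 * 19 = 24*19 = 21
  bit 3 = 0: r = r^2 mod 29 = 21^2 = 6
  -> B = 6
s = B^a = 6^7 mod 29  (bits of 7 = 111)
  bit 0 = 1: r = r^2 * 6 mod 29 = 1^2 * 6 = 1*6 = 6
  bit 1 = 1: r = r^2 * 6 mod 29 = 6^2 * 6 = 7*6 = 13
  bit 2 = 1: r = r^2 * 6 mod 29 = 13^2 * 6 = 24*6 = 28
  -> s = B^a = 28

Answer: 12 6 28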